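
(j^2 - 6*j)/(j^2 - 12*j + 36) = j/(j - 6)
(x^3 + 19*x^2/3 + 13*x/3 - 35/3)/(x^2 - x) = x + 22/3 + 35/(3*x)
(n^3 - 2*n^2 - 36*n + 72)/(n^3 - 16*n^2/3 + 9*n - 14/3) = 3*(n^2 - 36)/(3*n^2 - 10*n + 7)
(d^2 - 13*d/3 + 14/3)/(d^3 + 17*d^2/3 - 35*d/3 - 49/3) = (d - 2)/(d^2 + 8*d + 7)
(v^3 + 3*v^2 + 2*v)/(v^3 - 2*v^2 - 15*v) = (v^2 + 3*v + 2)/(v^2 - 2*v - 15)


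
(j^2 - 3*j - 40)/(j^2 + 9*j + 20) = (j - 8)/(j + 4)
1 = 1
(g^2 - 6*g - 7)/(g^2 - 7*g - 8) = (g - 7)/(g - 8)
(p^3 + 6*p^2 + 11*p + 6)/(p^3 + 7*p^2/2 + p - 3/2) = 2*(p + 2)/(2*p - 1)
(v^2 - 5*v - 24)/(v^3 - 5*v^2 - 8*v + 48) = (v - 8)/(v^2 - 8*v + 16)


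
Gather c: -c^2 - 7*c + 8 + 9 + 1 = -c^2 - 7*c + 18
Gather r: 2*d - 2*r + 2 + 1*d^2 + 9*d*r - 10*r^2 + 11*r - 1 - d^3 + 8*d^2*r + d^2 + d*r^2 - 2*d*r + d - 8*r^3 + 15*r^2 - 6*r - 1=-d^3 + 2*d^2 + 3*d - 8*r^3 + r^2*(d + 5) + r*(8*d^2 + 7*d + 3)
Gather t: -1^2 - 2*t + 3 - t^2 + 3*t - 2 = -t^2 + t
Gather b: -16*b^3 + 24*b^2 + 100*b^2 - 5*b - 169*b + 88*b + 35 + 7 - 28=-16*b^3 + 124*b^2 - 86*b + 14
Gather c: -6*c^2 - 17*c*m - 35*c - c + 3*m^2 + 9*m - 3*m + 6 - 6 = -6*c^2 + c*(-17*m - 36) + 3*m^2 + 6*m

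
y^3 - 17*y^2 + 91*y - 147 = (y - 7)^2*(y - 3)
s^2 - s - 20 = (s - 5)*(s + 4)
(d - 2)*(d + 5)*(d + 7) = d^3 + 10*d^2 + 11*d - 70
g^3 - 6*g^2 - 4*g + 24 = (g - 6)*(g - 2)*(g + 2)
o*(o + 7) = o^2 + 7*o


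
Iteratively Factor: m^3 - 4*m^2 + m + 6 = (m - 3)*(m^2 - m - 2) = (m - 3)*(m - 2)*(m + 1)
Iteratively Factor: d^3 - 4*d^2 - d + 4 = (d + 1)*(d^2 - 5*d + 4) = (d - 1)*(d + 1)*(d - 4)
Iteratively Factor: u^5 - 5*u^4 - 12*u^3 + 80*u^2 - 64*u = (u - 1)*(u^4 - 4*u^3 - 16*u^2 + 64*u) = (u - 1)*(u + 4)*(u^3 - 8*u^2 + 16*u) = (u - 4)*(u - 1)*(u + 4)*(u^2 - 4*u) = u*(u - 4)*(u - 1)*(u + 4)*(u - 4)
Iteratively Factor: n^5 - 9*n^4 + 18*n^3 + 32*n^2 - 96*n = (n - 3)*(n^4 - 6*n^3 + 32*n) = (n - 4)*(n - 3)*(n^3 - 2*n^2 - 8*n) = n*(n - 4)*(n - 3)*(n^2 - 2*n - 8) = n*(n - 4)^2*(n - 3)*(n + 2)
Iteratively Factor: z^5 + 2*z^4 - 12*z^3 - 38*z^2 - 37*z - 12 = (z + 1)*(z^4 + z^3 - 13*z^2 - 25*z - 12) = (z + 1)^2*(z^3 - 13*z - 12) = (z + 1)^3*(z^2 - z - 12) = (z - 4)*(z + 1)^3*(z + 3)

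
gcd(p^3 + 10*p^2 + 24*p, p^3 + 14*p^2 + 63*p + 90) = p + 6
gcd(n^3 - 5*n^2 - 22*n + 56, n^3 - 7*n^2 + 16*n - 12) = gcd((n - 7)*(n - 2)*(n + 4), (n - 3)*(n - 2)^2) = n - 2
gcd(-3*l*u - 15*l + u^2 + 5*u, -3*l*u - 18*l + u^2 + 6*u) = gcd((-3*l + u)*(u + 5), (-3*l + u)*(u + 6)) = -3*l + u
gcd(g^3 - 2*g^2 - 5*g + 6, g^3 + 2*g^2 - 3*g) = g - 1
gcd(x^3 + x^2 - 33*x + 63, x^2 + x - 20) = 1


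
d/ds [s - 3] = 1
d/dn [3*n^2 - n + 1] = 6*n - 1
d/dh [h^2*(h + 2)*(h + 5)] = h*(4*h^2 + 21*h + 20)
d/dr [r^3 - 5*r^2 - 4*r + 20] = 3*r^2 - 10*r - 4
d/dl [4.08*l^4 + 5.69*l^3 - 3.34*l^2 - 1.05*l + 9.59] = 16.32*l^3 + 17.07*l^2 - 6.68*l - 1.05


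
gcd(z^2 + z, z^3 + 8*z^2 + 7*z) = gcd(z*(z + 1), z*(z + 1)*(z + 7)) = z^2 + z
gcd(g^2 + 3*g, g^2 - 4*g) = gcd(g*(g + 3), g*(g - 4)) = g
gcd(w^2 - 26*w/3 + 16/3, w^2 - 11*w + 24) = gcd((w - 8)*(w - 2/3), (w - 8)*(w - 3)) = w - 8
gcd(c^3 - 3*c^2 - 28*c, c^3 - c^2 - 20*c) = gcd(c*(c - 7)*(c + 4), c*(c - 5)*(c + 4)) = c^2 + 4*c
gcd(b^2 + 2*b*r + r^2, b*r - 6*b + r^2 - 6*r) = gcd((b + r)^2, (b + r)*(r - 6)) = b + r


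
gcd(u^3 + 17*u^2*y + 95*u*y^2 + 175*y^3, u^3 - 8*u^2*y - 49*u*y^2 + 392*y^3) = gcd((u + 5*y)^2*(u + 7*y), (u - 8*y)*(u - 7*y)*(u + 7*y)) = u + 7*y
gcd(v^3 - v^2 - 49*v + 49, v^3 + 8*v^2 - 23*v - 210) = v + 7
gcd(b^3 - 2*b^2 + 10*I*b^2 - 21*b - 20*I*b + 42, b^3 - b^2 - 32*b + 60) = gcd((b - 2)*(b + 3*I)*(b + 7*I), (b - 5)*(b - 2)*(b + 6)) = b - 2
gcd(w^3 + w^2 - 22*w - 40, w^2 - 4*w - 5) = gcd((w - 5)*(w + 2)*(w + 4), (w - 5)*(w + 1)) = w - 5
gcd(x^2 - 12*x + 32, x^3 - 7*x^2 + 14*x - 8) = x - 4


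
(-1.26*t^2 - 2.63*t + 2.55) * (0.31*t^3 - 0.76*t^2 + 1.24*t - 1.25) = -0.3906*t^5 + 0.1423*t^4 + 1.2269*t^3 - 3.6242*t^2 + 6.4495*t - 3.1875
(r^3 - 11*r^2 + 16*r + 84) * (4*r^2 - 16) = 4*r^5 - 44*r^4 + 48*r^3 + 512*r^2 - 256*r - 1344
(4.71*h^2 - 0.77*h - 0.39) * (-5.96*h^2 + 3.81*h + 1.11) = -28.0716*h^4 + 22.5343*h^3 + 4.6188*h^2 - 2.3406*h - 0.4329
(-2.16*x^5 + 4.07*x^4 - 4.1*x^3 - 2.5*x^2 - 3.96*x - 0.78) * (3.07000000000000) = -6.6312*x^5 + 12.4949*x^4 - 12.587*x^3 - 7.675*x^2 - 12.1572*x - 2.3946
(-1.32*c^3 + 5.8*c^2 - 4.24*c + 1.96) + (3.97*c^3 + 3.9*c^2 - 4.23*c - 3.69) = 2.65*c^3 + 9.7*c^2 - 8.47*c - 1.73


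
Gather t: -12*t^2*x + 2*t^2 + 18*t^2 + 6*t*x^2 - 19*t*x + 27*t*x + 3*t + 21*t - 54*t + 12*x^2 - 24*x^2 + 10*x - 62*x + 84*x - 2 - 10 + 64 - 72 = t^2*(20 - 12*x) + t*(6*x^2 + 8*x - 30) - 12*x^2 + 32*x - 20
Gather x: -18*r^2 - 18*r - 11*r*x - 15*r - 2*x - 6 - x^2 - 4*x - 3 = -18*r^2 - 33*r - x^2 + x*(-11*r - 6) - 9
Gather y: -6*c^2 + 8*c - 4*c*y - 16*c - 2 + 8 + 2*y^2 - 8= -6*c^2 - 4*c*y - 8*c + 2*y^2 - 2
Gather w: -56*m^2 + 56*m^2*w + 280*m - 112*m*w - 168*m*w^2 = -56*m^2 - 168*m*w^2 + 280*m + w*(56*m^2 - 112*m)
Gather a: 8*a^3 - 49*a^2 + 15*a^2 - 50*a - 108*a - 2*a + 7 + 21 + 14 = 8*a^3 - 34*a^2 - 160*a + 42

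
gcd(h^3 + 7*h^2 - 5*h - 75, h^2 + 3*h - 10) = h + 5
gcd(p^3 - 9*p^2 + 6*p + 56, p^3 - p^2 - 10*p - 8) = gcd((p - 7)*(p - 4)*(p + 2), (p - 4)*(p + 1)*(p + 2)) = p^2 - 2*p - 8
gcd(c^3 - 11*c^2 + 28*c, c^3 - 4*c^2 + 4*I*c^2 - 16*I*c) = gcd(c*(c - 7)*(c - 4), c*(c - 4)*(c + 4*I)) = c^2 - 4*c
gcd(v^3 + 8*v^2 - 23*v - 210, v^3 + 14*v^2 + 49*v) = v + 7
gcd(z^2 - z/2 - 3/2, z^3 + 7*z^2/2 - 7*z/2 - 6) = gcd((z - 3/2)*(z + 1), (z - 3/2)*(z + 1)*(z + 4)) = z^2 - z/2 - 3/2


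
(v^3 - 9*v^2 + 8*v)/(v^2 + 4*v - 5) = v*(v - 8)/(v + 5)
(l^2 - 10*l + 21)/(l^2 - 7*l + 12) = (l - 7)/(l - 4)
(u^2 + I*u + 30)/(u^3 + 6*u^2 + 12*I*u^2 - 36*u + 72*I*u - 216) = (u - 5*I)/(u^2 + 6*u*(1 + I) + 36*I)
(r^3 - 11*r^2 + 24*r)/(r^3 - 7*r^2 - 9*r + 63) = r*(r - 8)/(r^2 - 4*r - 21)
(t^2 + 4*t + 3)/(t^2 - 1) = (t + 3)/(t - 1)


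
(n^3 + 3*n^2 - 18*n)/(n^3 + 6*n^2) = (n - 3)/n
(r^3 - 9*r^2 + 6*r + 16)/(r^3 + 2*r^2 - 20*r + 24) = (r^2 - 7*r - 8)/(r^2 + 4*r - 12)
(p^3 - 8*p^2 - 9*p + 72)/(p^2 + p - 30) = (p^3 - 8*p^2 - 9*p + 72)/(p^2 + p - 30)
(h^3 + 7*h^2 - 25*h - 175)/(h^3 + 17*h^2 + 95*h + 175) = (h - 5)/(h + 5)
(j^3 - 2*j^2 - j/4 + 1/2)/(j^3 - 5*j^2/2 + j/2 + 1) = (j - 1/2)/(j - 1)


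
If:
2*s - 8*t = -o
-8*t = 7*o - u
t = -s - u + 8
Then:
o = u/3 - 64/39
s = 256/39 - 5*u/6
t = 56/39 - u/6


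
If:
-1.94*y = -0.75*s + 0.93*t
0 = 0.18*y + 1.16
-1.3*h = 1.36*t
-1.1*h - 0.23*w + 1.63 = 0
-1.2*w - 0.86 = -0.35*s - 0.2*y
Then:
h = 3.10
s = -20.34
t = -2.96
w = -7.72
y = -6.44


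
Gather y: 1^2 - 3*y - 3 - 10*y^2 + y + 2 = -10*y^2 - 2*y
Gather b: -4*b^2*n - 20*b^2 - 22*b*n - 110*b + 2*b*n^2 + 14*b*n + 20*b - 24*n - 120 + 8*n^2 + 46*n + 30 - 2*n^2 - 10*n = b^2*(-4*n - 20) + b*(2*n^2 - 8*n - 90) + 6*n^2 + 12*n - 90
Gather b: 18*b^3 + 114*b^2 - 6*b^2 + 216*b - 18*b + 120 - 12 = 18*b^3 + 108*b^2 + 198*b + 108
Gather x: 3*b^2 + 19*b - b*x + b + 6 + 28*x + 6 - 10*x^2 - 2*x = 3*b^2 + 20*b - 10*x^2 + x*(26 - b) + 12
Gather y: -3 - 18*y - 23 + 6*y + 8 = -12*y - 18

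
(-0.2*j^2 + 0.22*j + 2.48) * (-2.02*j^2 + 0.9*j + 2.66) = 0.404*j^4 - 0.6244*j^3 - 5.3436*j^2 + 2.8172*j + 6.5968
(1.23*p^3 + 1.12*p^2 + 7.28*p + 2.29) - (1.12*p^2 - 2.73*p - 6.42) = 1.23*p^3 + 10.01*p + 8.71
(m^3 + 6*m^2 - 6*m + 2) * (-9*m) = -9*m^4 - 54*m^3 + 54*m^2 - 18*m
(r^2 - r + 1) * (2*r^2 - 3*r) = 2*r^4 - 5*r^3 + 5*r^2 - 3*r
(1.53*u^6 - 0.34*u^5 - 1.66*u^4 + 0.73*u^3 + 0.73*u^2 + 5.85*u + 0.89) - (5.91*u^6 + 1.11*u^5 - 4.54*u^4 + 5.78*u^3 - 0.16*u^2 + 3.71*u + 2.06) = -4.38*u^6 - 1.45*u^5 + 2.88*u^4 - 5.05*u^3 + 0.89*u^2 + 2.14*u - 1.17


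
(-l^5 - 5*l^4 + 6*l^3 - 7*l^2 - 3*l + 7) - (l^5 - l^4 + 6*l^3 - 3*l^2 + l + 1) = -2*l^5 - 4*l^4 - 4*l^2 - 4*l + 6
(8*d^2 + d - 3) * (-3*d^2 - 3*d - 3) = -24*d^4 - 27*d^3 - 18*d^2 + 6*d + 9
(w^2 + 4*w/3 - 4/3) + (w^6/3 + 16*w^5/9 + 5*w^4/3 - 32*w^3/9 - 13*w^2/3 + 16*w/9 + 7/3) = w^6/3 + 16*w^5/9 + 5*w^4/3 - 32*w^3/9 - 10*w^2/3 + 28*w/9 + 1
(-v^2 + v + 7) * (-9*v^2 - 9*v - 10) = 9*v^4 - 62*v^2 - 73*v - 70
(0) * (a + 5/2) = 0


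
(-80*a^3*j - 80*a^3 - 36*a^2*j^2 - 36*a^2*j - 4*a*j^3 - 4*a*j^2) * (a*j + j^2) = -80*a^4*j^2 - 80*a^4*j - 116*a^3*j^3 - 116*a^3*j^2 - 40*a^2*j^4 - 40*a^2*j^3 - 4*a*j^5 - 4*a*j^4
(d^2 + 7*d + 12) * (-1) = -d^2 - 7*d - 12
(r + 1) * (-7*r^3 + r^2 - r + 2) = -7*r^4 - 6*r^3 + r + 2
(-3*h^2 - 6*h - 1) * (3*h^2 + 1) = -9*h^4 - 18*h^3 - 6*h^2 - 6*h - 1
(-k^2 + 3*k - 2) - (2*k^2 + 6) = -3*k^2 + 3*k - 8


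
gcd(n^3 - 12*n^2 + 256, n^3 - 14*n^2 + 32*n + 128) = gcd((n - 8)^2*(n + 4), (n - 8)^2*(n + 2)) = n^2 - 16*n + 64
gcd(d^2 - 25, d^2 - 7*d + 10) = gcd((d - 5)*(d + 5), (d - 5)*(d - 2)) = d - 5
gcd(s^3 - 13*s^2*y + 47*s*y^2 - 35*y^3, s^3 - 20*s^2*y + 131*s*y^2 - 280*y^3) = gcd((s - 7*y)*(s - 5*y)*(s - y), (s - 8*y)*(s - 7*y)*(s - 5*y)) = s^2 - 12*s*y + 35*y^2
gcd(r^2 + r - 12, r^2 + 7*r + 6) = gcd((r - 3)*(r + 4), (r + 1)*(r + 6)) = 1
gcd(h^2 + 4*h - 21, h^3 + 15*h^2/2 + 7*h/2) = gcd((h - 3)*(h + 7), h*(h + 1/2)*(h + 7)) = h + 7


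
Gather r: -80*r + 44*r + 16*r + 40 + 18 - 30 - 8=20 - 20*r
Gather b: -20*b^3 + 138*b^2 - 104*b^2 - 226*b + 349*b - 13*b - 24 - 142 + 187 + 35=-20*b^3 + 34*b^2 + 110*b + 56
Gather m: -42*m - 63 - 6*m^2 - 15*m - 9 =-6*m^2 - 57*m - 72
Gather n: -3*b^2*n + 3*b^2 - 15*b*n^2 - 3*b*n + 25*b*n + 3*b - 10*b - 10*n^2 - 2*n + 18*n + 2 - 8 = 3*b^2 - 7*b + n^2*(-15*b - 10) + n*(-3*b^2 + 22*b + 16) - 6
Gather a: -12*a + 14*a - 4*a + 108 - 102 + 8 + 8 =22 - 2*a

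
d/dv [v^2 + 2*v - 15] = 2*v + 2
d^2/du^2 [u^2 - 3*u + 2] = 2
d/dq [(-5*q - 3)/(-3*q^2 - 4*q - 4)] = (-15*q^2 - 18*q + 8)/(9*q^4 + 24*q^3 + 40*q^2 + 32*q + 16)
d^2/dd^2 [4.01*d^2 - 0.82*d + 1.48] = 8.02000000000000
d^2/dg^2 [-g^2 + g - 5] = -2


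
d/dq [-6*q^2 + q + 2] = 1 - 12*q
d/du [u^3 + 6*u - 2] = 3*u^2 + 6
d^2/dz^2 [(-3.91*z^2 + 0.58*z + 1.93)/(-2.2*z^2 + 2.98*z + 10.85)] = (45.65352*z^3 + 503.943*z^2 - 7.14912000000005*z + 831.679686)/(10.648*z^6 - 43.2696*z^5 - 98.93136*z^4 + 400.332008*z^3 + 487.91148*z^2 - 1052.43915*z - 1277.289125)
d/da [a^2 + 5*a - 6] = 2*a + 5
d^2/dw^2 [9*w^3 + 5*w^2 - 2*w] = 54*w + 10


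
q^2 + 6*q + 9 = (q + 3)^2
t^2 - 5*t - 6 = (t - 6)*(t + 1)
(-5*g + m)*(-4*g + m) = 20*g^2 - 9*g*m + m^2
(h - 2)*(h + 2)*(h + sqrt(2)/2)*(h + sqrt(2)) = h^4 + 3*sqrt(2)*h^3/2 - 3*h^2 - 6*sqrt(2)*h - 4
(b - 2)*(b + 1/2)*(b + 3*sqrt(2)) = b^3 - 3*b^2/2 + 3*sqrt(2)*b^2 - 9*sqrt(2)*b/2 - b - 3*sqrt(2)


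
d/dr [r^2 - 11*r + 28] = 2*r - 11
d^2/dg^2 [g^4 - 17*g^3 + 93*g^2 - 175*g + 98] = 12*g^2 - 102*g + 186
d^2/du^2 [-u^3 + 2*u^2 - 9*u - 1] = 4 - 6*u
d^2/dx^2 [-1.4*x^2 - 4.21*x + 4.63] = -2.80000000000000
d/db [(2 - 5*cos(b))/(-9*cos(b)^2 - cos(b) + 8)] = (-45*sin(b)^2 - 36*cos(b) + 83)*sin(b)/(9*cos(b)^2 + cos(b) - 8)^2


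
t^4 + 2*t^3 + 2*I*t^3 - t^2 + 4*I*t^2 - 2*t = t*(t + 2)*(t + I)^2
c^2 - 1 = (c - 1)*(c + 1)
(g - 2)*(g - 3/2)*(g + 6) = g^3 + 5*g^2/2 - 18*g + 18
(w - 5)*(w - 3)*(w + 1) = w^3 - 7*w^2 + 7*w + 15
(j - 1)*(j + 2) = j^2 + j - 2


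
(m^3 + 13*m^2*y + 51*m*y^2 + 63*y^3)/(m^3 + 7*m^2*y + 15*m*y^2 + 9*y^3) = (m + 7*y)/(m + y)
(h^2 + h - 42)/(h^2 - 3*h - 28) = (-h^2 - h + 42)/(-h^2 + 3*h + 28)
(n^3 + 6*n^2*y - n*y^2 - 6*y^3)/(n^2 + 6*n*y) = n - y^2/n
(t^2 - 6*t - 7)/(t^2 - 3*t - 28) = (t + 1)/(t + 4)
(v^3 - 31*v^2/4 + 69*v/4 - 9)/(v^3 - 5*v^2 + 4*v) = (4*v^2 - 15*v + 9)/(4*v*(v - 1))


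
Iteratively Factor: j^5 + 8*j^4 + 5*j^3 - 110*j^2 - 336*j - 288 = (j + 3)*(j^4 + 5*j^3 - 10*j^2 - 80*j - 96) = (j + 3)^2*(j^3 + 2*j^2 - 16*j - 32) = (j + 2)*(j + 3)^2*(j^2 - 16) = (j - 4)*(j + 2)*(j + 3)^2*(j + 4)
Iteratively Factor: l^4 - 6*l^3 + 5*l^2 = (l)*(l^3 - 6*l^2 + 5*l) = l*(l - 5)*(l^2 - l) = l*(l - 5)*(l - 1)*(l)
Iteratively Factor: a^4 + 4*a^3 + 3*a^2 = (a + 1)*(a^3 + 3*a^2) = (a + 1)*(a + 3)*(a^2) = a*(a + 1)*(a + 3)*(a)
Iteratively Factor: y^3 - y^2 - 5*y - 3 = (y + 1)*(y^2 - 2*y - 3) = (y - 3)*(y + 1)*(y + 1)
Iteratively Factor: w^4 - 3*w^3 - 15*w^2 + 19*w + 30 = (w - 5)*(w^3 + 2*w^2 - 5*w - 6) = (w - 5)*(w - 2)*(w^2 + 4*w + 3) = (w - 5)*(w - 2)*(w + 1)*(w + 3)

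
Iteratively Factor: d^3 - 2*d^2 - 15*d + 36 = (d + 4)*(d^2 - 6*d + 9) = (d - 3)*(d + 4)*(d - 3)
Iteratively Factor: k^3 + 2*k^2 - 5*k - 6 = (k - 2)*(k^2 + 4*k + 3) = (k - 2)*(k + 1)*(k + 3)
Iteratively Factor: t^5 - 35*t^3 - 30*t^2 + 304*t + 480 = (t - 4)*(t^4 + 4*t^3 - 19*t^2 - 106*t - 120) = (t - 4)*(t + 2)*(t^3 + 2*t^2 - 23*t - 60) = (t - 4)*(t + 2)*(t + 3)*(t^2 - t - 20) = (t - 4)*(t + 2)*(t + 3)*(t + 4)*(t - 5)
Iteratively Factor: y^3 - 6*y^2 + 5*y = (y)*(y^2 - 6*y + 5) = y*(y - 5)*(y - 1)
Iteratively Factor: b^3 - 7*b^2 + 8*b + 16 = (b - 4)*(b^2 - 3*b - 4) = (b - 4)*(b + 1)*(b - 4)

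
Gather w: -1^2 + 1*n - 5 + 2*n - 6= 3*n - 12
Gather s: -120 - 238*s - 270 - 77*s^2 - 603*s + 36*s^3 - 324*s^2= 36*s^3 - 401*s^2 - 841*s - 390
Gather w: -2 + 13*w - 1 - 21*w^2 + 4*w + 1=-21*w^2 + 17*w - 2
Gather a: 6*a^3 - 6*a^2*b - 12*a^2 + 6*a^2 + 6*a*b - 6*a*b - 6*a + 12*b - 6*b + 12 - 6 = 6*a^3 + a^2*(-6*b - 6) - 6*a + 6*b + 6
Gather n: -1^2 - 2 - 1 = -4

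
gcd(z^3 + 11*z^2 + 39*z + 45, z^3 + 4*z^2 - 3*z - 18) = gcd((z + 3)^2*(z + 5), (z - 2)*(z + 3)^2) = z^2 + 6*z + 9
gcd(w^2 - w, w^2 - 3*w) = w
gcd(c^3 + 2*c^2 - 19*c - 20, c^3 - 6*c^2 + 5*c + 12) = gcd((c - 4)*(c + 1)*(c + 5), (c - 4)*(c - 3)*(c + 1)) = c^2 - 3*c - 4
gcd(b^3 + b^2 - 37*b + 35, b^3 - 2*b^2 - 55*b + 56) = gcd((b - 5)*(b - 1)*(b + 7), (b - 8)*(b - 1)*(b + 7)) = b^2 + 6*b - 7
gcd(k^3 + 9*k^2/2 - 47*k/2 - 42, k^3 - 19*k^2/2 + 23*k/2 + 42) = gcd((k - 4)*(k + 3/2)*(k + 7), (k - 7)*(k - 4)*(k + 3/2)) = k^2 - 5*k/2 - 6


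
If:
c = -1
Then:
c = -1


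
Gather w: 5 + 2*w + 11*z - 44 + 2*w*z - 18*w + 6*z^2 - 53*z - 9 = w*(2*z - 16) + 6*z^2 - 42*z - 48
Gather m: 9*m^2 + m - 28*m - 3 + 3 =9*m^2 - 27*m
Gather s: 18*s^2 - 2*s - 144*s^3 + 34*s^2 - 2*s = -144*s^3 + 52*s^2 - 4*s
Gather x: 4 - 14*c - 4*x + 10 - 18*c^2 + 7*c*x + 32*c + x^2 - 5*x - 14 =-18*c^2 + 18*c + x^2 + x*(7*c - 9)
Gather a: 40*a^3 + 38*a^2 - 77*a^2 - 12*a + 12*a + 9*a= 40*a^3 - 39*a^2 + 9*a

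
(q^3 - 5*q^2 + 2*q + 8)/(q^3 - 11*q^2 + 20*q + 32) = (q - 2)/(q - 8)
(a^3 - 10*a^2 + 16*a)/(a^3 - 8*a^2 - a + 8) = a*(a - 2)/(a^2 - 1)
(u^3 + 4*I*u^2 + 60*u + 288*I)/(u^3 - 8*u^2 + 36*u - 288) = (u^2 - 2*I*u + 48)/(u^2 + u*(-8 - 6*I) + 48*I)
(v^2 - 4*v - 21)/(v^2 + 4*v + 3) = (v - 7)/(v + 1)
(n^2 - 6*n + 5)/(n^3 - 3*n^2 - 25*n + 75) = (n - 1)/(n^2 + 2*n - 15)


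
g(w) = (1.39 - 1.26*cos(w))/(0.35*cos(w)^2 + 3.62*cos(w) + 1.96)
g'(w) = (1.39 - 1.26*cos(w))*(0.7*sin(w)*cos(w) + 3.62*sin(w))/(0.35*cos(w)^2 + 3.62*cos(w) + 1.96)^2 + 1.26*sin(w)/(0.35*cos(w)^2 + 3.62*cos(w) + 1.96)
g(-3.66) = -2.70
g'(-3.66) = 3.70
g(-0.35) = 0.04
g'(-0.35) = -0.09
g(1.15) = 0.25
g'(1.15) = 0.58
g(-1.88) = 1.99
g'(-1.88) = -8.60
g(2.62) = -2.71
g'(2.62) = 3.76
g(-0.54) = 0.06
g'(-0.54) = -0.15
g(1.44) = 0.50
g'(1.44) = 1.27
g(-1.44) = 0.50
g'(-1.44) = -1.27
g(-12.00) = 0.06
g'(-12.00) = 0.16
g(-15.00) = -3.99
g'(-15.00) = -12.24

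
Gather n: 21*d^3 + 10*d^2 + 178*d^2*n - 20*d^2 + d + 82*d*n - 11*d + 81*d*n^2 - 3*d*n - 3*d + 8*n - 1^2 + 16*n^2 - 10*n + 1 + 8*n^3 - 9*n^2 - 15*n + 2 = 21*d^3 - 10*d^2 - 13*d + 8*n^3 + n^2*(81*d + 7) + n*(178*d^2 + 79*d - 17) + 2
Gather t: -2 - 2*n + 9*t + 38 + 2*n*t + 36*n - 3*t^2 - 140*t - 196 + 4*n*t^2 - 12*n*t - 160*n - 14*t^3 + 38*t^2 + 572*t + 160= -126*n - 14*t^3 + t^2*(4*n + 35) + t*(441 - 10*n)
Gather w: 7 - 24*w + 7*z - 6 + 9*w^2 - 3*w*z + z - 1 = 9*w^2 + w*(-3*z - 24) + 8*z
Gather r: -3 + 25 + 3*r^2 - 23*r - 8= 3*r^2 - 23*r + 14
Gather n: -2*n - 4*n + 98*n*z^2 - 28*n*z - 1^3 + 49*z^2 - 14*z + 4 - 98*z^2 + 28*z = n*(98*z^2 - 28*z - 6) - 49*z^2 + 14*z + 3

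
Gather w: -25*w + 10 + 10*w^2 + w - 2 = 10*w^2 - 24*w + 8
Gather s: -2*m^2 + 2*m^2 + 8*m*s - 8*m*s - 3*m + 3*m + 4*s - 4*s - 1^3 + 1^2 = 0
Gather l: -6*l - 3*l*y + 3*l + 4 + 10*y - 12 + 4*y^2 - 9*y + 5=l*(-3*y - 3) + 4*y^2 + y - 3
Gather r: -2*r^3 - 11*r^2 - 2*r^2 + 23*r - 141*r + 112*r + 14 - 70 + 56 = -2*r^3 - 13*r^2 - 6*r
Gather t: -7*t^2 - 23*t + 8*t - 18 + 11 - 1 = -7*t^2 - 15*t - 8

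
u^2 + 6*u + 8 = (u + 2)*(u + 4)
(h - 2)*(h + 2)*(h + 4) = h^3 + 4*h^2 - 4*h - 16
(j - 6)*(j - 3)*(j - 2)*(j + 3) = j^4 - 8*j^3 + 3*j^2 + 72*j - 108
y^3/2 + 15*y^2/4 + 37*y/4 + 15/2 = (y/2 + 1)*(y + 5/2)*(y + 3)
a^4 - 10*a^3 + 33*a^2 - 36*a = a*(a - 4)*(a - 3)^2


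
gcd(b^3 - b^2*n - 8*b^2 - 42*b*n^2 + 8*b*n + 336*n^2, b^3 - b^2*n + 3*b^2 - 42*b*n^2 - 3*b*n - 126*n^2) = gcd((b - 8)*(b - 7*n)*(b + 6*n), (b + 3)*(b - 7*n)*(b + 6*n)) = b^2 - b*n - 42*n^2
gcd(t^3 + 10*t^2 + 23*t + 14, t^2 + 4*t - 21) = t + 7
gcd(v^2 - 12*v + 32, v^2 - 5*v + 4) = v - 4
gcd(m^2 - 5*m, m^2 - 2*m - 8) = 1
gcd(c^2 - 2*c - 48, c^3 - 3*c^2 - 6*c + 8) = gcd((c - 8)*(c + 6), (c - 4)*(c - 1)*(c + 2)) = 1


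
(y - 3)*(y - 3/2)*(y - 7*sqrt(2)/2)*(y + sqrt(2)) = y^4 - 9*y^3/2 - 5*sqrt(2)*y^3/2 - 5*y^2/2 + 45*sqrt(2)*y^2/4 - 45*sqrt(2)*y/4 + 63*y/2 - 63/2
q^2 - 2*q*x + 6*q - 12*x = (q + 6)*(q - 2*x)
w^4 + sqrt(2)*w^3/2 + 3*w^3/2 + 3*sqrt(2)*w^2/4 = w^2*(w + 3/2)*(w + sqrt(2)/2)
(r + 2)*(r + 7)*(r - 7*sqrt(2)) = r^3 - 7*sqrt(2)*r^2 + 9*r^2 - 63*sqrt(2)*r + 14*r - 98*sqrt(2)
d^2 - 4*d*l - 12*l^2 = (d - 6*l)*(d + 2*l)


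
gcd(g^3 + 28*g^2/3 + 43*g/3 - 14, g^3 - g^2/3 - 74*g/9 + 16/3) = g^2 + 7*g/3 - 2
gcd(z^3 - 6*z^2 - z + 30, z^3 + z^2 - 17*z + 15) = z - 3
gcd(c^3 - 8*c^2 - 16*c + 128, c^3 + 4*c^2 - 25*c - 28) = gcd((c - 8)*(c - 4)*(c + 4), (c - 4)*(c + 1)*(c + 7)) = c - 4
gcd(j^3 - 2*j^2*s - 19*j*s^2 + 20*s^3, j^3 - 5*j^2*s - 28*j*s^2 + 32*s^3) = -j^2 - 3*j*s + 4*s^2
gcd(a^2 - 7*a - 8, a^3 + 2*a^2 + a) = a + 1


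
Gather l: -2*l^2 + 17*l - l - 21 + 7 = -2*l^2 + 16*l - 14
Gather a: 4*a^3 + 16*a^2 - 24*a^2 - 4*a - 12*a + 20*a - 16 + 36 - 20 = 4*a^3 - 8*a^2 + 4*a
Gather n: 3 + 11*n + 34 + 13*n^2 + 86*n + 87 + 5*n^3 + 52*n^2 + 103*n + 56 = 5*n^3 + 65*n^2 + 200*n + 180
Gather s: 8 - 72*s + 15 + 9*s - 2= 21 - 63*s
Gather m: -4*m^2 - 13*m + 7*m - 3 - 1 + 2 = -4*m^2 - 6*m - 2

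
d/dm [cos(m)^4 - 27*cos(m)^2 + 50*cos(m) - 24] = 2*(-2*cos(m)^3 + 27*cos(m) - 25)*sin(m)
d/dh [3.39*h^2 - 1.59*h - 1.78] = 6.78*h - 1.59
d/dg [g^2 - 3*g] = 2*g - 3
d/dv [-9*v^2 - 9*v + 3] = -18*v - 9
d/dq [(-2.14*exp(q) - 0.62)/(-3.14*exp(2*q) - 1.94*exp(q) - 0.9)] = (-6.7196*exp(2*q) - 3.8936*exp(q) + 0.7232)*exp(q)/(9.8596*exp(4*q) + 12.1832*exp(3*q) + 9.4156*exp(2*q) + 3.492*exp(q) + 0.81)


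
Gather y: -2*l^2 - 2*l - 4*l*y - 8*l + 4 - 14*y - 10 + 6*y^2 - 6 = -2*l^2 - 10*l + 6*y^2 + y*(-4*l - 14) - 12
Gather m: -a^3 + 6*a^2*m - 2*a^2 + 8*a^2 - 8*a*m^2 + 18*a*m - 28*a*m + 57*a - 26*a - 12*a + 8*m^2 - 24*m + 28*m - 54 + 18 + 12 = -a^3 + 6*a^2 + 19*a + m^2*(8 - 8*a) + m*(6*a^2 - 10*a + 4) - 24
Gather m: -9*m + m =-8*m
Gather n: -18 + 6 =-12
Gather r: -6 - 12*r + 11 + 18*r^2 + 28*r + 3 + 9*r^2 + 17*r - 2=27*r^2 + 33*r + 6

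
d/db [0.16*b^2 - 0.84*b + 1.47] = 0.32*b - 0.84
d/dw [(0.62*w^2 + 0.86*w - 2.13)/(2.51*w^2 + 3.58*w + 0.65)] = (0.0610000000000008*w^2 + 11.4986*w + 8.1844)/(6.3001*w^4 + 17.9716*w^3 + 16.0794*w^2 + 4.654*w + 0.4225)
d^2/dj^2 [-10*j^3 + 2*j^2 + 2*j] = 4 - 60*j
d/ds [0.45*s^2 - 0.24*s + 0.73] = 0.9*s - 0.24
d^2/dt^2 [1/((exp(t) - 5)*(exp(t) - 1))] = (4*exp(3*t) - 18*exp(2*t) + 16*exp(t) + 30)*exp(t)/(exp(6*t) - 18*exp(5*t) + 123*exp(4*t) - 396*exp(3*t) + 615*exp(2*t) - 450*exp(t) + 125)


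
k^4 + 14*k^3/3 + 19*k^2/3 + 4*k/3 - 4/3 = (k - 1/3)*(k + 1)*(k + 2)^2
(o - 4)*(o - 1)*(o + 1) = o^3 - 4*o^2 - o + 4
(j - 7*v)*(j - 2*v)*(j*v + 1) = j^3*v - 9*j^2*v^2 + j^2 + 14*j*v^3 - 9*j*v + 14*v^2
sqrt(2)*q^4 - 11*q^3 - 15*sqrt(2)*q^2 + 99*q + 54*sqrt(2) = (q - 3)*(q + 3)*(q - 6*sqrt(2))*(sqrt(2)*q + 1)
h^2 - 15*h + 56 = (h - 8)*(h - 7)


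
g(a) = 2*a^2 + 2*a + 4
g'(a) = 4*a + 2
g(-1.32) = 4.84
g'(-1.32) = -3.28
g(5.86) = 84.40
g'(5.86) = 25.44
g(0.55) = 5.70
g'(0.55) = 4.20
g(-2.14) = 8.88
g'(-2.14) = -6.56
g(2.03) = 16.30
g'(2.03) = 10.12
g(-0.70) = 3.58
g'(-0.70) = -0.80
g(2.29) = 19.07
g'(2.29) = 11.16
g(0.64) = 6.10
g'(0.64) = 4.56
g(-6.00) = 64.00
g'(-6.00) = -22.00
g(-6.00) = 64.00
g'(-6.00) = -22.00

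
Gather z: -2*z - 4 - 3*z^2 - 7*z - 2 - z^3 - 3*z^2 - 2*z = -z^3 - 6*z^2 - 11*z - 6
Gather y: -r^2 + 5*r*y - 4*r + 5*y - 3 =-r^2 - 4*r + y*(5*r + 5) - 3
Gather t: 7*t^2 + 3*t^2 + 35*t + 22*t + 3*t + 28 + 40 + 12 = 10*t^2 + 60*t + 80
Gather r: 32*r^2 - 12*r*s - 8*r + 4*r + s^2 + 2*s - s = 32*r^2 + r*(-12*s - 4) + s^2 + s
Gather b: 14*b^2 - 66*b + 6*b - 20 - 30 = 14*b^2 - 60*b - 50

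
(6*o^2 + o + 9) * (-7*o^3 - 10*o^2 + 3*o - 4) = -42*o^5 - 67*o^4 - 55*o^3 - 111*o^2 + 23*o - 36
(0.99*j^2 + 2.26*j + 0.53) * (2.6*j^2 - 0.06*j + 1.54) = 2.574*j^4 + 5.8166*j^3 + 2.767*j^2 + 3.4486*j + 0.8162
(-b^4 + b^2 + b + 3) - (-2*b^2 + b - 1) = -b^4 + 3*b^2 + 4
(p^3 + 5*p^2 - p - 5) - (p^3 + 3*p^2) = 2*p^2 - p - 5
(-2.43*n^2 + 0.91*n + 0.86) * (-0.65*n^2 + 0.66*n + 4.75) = 1.5795*n^4 - 2.1953*n^3 - 11.5009*n^2 + 4.8901*n + 4.085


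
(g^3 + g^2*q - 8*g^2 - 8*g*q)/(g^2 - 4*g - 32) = g*(g + q)/(g + 4)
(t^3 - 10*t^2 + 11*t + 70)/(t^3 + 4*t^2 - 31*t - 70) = (t - 7)/(t + 7)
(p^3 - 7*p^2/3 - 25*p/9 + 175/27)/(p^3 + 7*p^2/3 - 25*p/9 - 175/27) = (3*p - 7)/(3*p + 7)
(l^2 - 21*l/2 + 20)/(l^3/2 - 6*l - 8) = (-2*l^2 + 21*l - 40)/(-l^3 + 12*l + 16)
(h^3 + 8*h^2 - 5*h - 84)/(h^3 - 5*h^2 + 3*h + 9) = (h^2 + 11*h + 28)/(h^2 - 2*h - 3)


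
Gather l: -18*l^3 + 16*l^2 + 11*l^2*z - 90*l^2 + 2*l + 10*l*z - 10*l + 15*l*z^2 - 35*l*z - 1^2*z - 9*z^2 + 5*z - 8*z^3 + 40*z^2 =-18*l^3 + l^2*(11*z - 74) + l*(15*z^2 - 25*z - 8) - 8*z^3 + 31*z^2 + 4*z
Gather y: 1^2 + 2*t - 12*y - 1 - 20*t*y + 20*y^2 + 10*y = 2*t + 20*y^2 + y*(-20*t - 2)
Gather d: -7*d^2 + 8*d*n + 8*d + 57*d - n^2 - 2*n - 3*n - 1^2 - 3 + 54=-7*d^2 + d*(8*n + 65) - n^2 - 5*n + 50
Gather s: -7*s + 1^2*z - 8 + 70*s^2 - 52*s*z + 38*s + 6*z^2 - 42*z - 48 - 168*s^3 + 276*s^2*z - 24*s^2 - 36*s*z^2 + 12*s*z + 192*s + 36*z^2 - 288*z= -168*s^3 + s^2*(276*z + 46) + s*(-36*z^2 - 40*z + 223) + 42*z^2 - 329*z - 56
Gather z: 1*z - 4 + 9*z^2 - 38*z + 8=9*z^2 - 37*z + 4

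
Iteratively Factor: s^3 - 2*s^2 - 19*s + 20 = (s - 1)*(s^2 - s - 20) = (s - 1)*(s + 4)*(s - 5)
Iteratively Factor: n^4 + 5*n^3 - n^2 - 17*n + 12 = (n - 1)*(n^3 + 6*n^2 + 5*n - 12) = (n - 1)^2*(n^2 + 7*n + 12) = (n - 1)^2*(n + 3)*(n + 4)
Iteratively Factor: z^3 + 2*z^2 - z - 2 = (z + 2)*(z^2 - 1) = (z + 1)*(z + 2)*(z - 1)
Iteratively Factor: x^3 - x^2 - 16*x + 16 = (x - 1)*(x^2 - 16) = (x - 1)*(x + 4)*(x - 4)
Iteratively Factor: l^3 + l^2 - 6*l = (l)*(l^2 + l - 6) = l*(l + 3)*(l - 2)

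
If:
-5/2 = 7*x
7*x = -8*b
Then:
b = 5/16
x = -5/14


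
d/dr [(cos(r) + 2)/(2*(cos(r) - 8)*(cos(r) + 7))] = (cos(r)^2 + 4*cos(r) + 54)*sin(r)/(2*(cos(r) - 8)^2*(cos(r) + 7)^2)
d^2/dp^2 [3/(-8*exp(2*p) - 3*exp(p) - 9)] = 3*(-2*(16*exp(p) + 3)^2*exp(p) + (32*exp(p) + 3)*(8*exp(2*p) + 3*exp(p) + 9))*exp(p)/(8*exp(2*p) + 3*exp(p) + 9)^3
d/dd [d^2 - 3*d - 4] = 2*d - 3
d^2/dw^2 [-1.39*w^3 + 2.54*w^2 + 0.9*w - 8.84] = 5.08 - 8.34*w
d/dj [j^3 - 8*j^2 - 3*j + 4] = 3*j^2 - 16*j - 3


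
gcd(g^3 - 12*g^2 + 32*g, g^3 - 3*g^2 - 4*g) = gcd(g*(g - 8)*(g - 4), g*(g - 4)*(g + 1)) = g^2 - 4*g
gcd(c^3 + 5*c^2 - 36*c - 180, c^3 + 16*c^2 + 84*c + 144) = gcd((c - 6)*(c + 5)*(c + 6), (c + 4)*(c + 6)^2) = c + 6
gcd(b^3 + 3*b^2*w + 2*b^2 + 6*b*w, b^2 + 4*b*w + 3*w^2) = b + 3*w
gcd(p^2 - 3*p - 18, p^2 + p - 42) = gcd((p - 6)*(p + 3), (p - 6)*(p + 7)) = p - 6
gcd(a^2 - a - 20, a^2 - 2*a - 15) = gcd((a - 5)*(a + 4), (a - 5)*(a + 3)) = a - 5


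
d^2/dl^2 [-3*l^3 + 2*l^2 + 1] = 4 - 18*l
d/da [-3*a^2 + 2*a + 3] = 2 - 6*a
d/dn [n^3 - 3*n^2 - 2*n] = 3*n^2 - 6*n - 2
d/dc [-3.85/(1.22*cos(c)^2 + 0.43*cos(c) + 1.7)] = -(9.394*cos(c) + 1.6555)*sin(c)/(1.22*cos(c)^2 + 0.43*cos(c) + 1.7)^2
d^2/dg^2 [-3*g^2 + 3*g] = -6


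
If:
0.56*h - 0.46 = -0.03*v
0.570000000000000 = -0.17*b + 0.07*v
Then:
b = 0.411764705882353*v - 3.35294117647059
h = 0.821428571428571 - 0.0535714285714286*v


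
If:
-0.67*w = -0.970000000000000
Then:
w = 1.45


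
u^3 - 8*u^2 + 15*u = u*(u - 5)*(u - 3)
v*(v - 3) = v^2 - 3*v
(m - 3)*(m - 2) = m^2 - 5*m + 6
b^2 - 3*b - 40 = (b - 8)*(b + 5)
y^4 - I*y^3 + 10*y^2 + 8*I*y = y*(y - 4*I)*(y + I)*(y + 2*I)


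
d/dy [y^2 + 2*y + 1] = 2*y + 2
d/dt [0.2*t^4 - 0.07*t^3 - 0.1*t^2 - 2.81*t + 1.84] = 0.8*t^3 - 0.21*t^2 - 0.2*t - 2.81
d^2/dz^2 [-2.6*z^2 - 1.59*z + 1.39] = -5.20000000000000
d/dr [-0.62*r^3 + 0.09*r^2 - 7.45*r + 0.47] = -1.86*r^2 + 0.18*r - 7.45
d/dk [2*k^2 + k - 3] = 4*k + 1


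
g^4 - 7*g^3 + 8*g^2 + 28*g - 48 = (g - 4)*(g - 3)*(g - 2)*(g + 2)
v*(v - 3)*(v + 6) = v^3 + 3*v^2 - 18*v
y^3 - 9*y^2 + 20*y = y*(y - 5)*(y - 4)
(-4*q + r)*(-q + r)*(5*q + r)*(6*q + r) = 120*q^4 - 106*q^3*r - 21*q^2*r^2 + 6*q*r^3 + r^4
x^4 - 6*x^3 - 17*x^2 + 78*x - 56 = (x - 7)*(x - 2)*(x - 1)*(x + 4)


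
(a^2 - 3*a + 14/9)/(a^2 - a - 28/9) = (3*a - 2)/(3*a + 4)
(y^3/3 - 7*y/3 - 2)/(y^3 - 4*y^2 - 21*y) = (-y^3 + 7*y + 6)/(3*y*(-y^2 + 4*y + 21))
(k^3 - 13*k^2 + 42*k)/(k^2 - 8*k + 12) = k*(k - 7)/(k - 2)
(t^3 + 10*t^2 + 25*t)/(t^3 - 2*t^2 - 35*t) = (t + 5)/(t - 7)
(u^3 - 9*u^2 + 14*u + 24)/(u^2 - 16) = (u^2 - 5*u - 6)/(u + 4)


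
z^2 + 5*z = z*(z + 5)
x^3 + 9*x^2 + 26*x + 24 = (x + 2)*(x + 3)*(x + 4)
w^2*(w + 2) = w^3 + 2*w^2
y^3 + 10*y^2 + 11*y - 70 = (y - 2)*(y + 5)*(y + 7)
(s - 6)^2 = s^2 - 12*s + 36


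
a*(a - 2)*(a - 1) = a^3 - 3*a^2 + 2*a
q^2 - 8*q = q*(q - 8)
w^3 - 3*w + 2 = (w - 1)^2*(w + 2)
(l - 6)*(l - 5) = l^2 - 11*l + 30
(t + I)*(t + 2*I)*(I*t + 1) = I*t^3 - 2*t^2 + I*t - 2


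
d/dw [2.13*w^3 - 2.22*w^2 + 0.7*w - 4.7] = 6.39*w^2 - 4.44*w + 0.7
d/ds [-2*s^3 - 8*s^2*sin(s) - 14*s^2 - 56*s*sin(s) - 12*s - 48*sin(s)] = -8*s^2*cos(s) - 6*s^2 - 16*s*sin(s) - 56*s*cos(s) - 28*s - 56*sin(s) - 48*cos(s) - 12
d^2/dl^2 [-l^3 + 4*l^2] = 8 - 6*l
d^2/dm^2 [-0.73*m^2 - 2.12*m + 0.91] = -1.46000000000000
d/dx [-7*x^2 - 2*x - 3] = -14*x - 2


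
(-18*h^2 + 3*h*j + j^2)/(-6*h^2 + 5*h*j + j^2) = (3*h - j)/(h - j)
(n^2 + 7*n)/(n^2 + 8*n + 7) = n/(n + 1)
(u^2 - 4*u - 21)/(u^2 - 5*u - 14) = (u + 3)/(u + 2)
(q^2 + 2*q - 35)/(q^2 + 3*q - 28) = (q - 5)/(q - 4)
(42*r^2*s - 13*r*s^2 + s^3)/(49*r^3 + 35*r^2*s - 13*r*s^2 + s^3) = s*(6*r - s)/(7*r^2 + 6*r*s - s^2)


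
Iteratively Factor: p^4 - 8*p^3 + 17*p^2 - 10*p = (p - 5)*(p^3 - 3*p^2 + 2*p) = (p - 5)*(p - 1)*(p^2 - 2*p) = p*(p - 5)*(p - 1)*(p - 2)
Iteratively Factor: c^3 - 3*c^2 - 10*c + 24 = (c - 4)*(c^2 + c - 6) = (c - 4)*(c + 3)*(c - 2)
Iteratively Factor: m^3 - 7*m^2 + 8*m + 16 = (m - 4)*(m^2 - 3*m - 4) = (m - 4)^2*(m + 1)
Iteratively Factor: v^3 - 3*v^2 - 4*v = (v - 4)*(v^2 + v) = (v - 4)*(v + 1)*(v)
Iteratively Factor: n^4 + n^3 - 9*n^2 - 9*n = (n)*(n^3 + n^2 - 9*n - 9) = n*(n + 1)*(n^2 - 9) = n*(n + 1)*(n + 3)*(n - 3)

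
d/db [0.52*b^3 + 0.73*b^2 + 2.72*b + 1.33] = 1.56*b^2 + 1.46*b + 2.72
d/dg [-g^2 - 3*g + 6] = -2*g - 3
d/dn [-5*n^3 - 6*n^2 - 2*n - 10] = -15*n^2 - 12*n - 2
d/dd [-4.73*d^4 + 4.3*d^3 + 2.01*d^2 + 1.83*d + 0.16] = -18.92*d^3 + 12.9*d^2 + 4.02*d + 1.83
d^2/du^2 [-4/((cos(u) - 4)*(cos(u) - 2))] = 4*(4*sin(u)^4 - 6*sin(u)^2 + 141*cos(u)/2 - 9*cos(3*u)/2 - 54)/((cos(u) - 4)^3*(cos(u) - 2)^3)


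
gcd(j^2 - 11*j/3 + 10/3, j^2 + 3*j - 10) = j - 2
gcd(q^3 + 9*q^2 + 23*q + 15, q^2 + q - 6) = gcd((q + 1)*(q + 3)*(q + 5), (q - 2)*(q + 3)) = q + 3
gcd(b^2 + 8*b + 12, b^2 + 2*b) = b + 2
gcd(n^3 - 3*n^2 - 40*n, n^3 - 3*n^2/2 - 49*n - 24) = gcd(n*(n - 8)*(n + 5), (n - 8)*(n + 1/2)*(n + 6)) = n - 8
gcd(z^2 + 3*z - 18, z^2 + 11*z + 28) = 1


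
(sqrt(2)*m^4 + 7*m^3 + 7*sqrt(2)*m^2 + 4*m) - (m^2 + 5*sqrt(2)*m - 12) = sqrt(2)*m^4 + 7*m^3 - m^2 + 7*sqrt(2)*m^2 - 5*sqrt(2)*m + 4*m + 12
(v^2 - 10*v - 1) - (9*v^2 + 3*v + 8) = -8*v^2 - 13*v - 9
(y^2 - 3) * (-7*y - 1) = -7*y^3 - y^2 + 21*y + 3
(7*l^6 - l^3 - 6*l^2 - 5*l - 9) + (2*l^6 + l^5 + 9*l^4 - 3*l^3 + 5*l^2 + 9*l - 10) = 9*l^6 + l^5 + 9*l^4 - 4*l^3 - l^2 + 4*l - 19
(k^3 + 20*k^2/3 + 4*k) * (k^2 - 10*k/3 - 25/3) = k^5 + 10*k^4/3 - 239*k^3/9 - 620*k^2/9 - 100*k/3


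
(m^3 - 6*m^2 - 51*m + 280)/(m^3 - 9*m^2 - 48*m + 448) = (m - 5)/(m - 8)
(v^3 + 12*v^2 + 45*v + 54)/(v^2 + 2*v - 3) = (v^2 + 9*v + 18)/(v - 1)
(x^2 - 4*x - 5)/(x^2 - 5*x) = (x + 1)/x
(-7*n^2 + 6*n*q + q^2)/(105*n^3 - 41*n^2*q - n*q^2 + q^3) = (-n + q)/(15*n^2 - 8*n*q + q^2)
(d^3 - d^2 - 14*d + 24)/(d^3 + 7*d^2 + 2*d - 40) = (d - 3)/(d + 5)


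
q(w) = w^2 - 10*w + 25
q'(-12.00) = -34.00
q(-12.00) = 289.00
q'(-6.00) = -22.00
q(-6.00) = 121.00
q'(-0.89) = -11.78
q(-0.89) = 34.69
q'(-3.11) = -16.22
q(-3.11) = 65.77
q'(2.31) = -5.38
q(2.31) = 7.24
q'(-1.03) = -12.06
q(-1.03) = 36.36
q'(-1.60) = -13.20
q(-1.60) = 43.56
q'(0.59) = -8.82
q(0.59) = 19.45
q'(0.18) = -9.64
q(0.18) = 23.23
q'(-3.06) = -16.12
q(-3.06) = 64.96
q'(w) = 2*w - 10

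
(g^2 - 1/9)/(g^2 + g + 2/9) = (3*g - 1)/(3*g + 2)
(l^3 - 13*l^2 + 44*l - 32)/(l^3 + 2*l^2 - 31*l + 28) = (l - 8)/(l + 7)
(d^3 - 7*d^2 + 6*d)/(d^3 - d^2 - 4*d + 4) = d*(d - 6)/(d^2 - 4)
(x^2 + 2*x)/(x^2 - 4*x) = (x + 2)/(x - 4)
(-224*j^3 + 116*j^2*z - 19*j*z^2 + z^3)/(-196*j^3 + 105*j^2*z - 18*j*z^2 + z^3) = (-8*j + z)/(-7*j + z)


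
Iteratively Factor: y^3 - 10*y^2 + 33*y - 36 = (y - 4)*(y^2 - 6*y + 9) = (y - 4)*(y - 3)*(y - 3)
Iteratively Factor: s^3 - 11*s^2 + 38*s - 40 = (s - 4)*(s^2 - 7*s + 10) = (s - 4)*(s - 2)*(s - 5)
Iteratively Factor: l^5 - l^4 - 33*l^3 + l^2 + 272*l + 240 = (l - 4)*(l^4 + 3*l^3 - 21*l^2 - 83*l - 60) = (l - 5)*(l - 4)*(l^3 + 8*l^2 + 19*l + 12) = (l - 5)*(l - 4)*(l + 1)*(l^2 + 7*l + 12) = (l - 5)*(l - 4)*(l + 1)*(l + 3)*(l + 4)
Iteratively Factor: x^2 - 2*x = (x - 2)*(x)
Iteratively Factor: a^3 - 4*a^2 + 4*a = (a)*(a^2 - 4*a + 4) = a*(a - 2)*(a - 2)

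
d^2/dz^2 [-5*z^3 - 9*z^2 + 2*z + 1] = -30*z - 18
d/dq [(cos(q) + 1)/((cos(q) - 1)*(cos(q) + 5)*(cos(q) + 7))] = 2*(cos(q)^3 + 7*cos(q)^2 + 11*cos(q) + 29)*sin(q)/((cos(q) - 1)^2*(cos(q) + 5)^2*(cos(q) + 7)^2)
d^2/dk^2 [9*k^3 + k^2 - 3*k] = 54*k + 2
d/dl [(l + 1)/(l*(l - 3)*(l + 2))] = 2*(-l^3 - l^2 + l + 3)/(l^2*(l^4 - 2*l^3 - 11*l^2 + 12*l + 36))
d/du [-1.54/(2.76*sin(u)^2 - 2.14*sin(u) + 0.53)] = (8.5008*sin(u) - 3.2956)*cos(u)/(2.76*sin(u)^2 - 2.14*sin(u) + 0.53)^2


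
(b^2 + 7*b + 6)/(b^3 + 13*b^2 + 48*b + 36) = 1/(b + 6)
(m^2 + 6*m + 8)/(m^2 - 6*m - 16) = (m + 4)/(m - 8)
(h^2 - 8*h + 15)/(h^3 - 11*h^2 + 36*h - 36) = (h - 5)/(h^2 - 8*h + 12)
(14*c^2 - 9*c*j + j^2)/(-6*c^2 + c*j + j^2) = (-7*c + j)/(3*c + j)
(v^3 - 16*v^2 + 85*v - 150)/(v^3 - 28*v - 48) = (v^2 - 10*v + 25)/(v^2 + 6*v + 8)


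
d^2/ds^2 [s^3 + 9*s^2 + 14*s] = 6*s + 18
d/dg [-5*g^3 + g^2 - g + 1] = -15*g^2 + 2*g - 1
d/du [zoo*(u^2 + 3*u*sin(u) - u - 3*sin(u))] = zoo*(u*cos(u) + u + sin(u + pi/4) + 1)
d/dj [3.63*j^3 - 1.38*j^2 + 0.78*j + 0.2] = 10.89*j^2 - 2.76*j + 0.78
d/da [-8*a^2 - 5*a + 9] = -16*a - 5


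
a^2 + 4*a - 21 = (a - 3)*(a + 7)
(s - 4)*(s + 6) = s^2 + 2*s - 24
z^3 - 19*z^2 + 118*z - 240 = (z - 8)*(z - 6)*(z - 5)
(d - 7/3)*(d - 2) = d^2 - 13*d/3 + 14/3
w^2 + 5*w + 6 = (w + 2)*(w + 3)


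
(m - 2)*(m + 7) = m^2 + 5*m - 14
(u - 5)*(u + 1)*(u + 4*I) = u^3 - 4*u^2 + 4*I*u^2 - 5*u - 16*I*u - 20*I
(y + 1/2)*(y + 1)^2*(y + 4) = y^4 + 13*y^3/2 + 12*y^2 + 17*y/2 + 2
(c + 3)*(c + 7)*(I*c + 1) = I*c^3 + c^2 + 10*I*c^2 + 10*c + 21*I*c + 21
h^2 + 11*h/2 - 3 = (h - 1/2)*(h + 6)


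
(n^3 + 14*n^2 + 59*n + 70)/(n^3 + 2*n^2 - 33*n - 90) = (n^2 + 9*n + 14)/(n^2 - 3*n - 18)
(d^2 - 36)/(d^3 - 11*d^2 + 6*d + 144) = (d + 6)/(d^2 - 5*d - 24)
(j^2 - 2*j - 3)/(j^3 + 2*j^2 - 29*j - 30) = (j - 3)/(j^2 + j - 30)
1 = 1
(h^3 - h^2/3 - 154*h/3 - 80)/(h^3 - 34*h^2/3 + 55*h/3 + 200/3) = (h + 6)/(h - 5)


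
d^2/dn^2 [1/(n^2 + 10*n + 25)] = 6/(n^4 + 20*n^3 + 150*n^2 + 500*n + 625)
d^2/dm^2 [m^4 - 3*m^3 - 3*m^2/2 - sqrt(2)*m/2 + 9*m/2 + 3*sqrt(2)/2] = 12*m^2 - 18*m - 3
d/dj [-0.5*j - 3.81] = -0.500000000000000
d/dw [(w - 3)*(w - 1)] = 2*w - 4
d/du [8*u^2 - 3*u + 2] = 16*u - 3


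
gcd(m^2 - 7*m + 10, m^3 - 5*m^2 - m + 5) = m - 5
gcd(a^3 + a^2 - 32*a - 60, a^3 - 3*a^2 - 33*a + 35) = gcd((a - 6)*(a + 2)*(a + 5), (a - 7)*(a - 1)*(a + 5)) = a + 5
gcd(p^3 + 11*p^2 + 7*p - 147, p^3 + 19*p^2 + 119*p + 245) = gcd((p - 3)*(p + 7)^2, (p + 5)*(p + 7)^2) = p^2 + 14*p + 49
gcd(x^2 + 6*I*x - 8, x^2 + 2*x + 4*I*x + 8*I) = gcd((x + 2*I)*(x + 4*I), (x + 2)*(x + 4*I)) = x + 4*I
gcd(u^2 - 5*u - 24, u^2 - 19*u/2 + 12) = u - 8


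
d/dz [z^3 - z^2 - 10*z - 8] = 3*z^2 - 2*z - 10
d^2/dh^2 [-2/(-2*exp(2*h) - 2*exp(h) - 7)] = 4*(4*(2*exp(h) + 1)^2*exp(h) - (4*exp(h) + 1)*(2*exp(2*h) + 2*exp(h) + 7))*exp(h)/(2*exp(2*h) + 2*exp(h) + 7)^3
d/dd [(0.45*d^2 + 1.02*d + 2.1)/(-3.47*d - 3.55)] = (-1.5615*d^2 - 3.195*d + 3.666)/(12.0409*d^2 + 24.637*d + 12.6025)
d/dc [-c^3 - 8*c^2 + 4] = c*(-3*c - 16)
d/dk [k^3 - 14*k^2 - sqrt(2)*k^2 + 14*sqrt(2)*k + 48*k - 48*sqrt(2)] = 3*k^2 - 28*k - 2*sqrt(2)*k + 14*sqrt(2) + 48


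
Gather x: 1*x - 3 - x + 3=0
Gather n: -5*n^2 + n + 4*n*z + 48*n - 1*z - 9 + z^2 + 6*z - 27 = -5*n^2 + n*(4*z + 49) + z^2 + 5*z - 36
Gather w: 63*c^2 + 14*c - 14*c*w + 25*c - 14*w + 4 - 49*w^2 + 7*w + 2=63*c^2 + 39*c - 49*w^2 + w*(-14*c - 7) + 6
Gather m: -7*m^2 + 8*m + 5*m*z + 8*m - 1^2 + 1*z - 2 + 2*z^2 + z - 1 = -7*m^2 + m*(5*z + 16) + 2*z^2 + 2*z - 4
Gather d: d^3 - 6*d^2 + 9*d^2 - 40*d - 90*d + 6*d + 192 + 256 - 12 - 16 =d^3 + 3*d^2 - 124*d + 420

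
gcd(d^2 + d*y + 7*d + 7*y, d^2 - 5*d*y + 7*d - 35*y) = d + 7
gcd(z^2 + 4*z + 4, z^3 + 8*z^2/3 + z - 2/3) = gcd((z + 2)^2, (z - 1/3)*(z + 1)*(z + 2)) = z + 2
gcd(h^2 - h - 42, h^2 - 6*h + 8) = 1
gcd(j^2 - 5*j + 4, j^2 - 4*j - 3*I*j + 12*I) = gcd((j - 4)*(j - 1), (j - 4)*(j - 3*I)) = j - 4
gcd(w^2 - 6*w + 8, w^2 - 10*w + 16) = w - 2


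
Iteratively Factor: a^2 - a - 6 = (a - 3)*(a + 2)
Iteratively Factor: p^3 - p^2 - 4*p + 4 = (p - 2)*(p^2 + p - 2) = (p - 2)*(p - 1)*(p + 2)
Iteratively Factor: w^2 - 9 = (w + 3)*(w - 3)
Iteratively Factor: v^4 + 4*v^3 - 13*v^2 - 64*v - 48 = (v + 1)*(v^3 + 3*v^2 - 16*v - 48) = (v - 4)*(v + 1)*(v^2 + 7*v + 12) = (v - 4)*(v + 1)*(v + 3)*(v + 4)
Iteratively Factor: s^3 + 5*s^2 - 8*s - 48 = (s + 4)*(s^2 + s - 12) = (s - 3)*(s + 4)*(s + 4)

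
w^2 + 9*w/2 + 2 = (w + 1/2)*(w + 4)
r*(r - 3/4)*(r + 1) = r^3 + r^2/4 - 3*r/4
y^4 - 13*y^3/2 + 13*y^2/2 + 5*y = y*(y - 5)*(y - 2)*(y + 1/2)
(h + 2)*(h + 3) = h^2 + 5*h + 6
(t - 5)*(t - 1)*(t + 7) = t^3 + t^2 - 37*t + 35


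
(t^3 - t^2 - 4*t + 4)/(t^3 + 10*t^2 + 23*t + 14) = (t^2 - 3*t + 2)/(t^2 + 8*t + 7)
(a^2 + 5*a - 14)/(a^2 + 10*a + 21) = (a - 2)/(a + 3)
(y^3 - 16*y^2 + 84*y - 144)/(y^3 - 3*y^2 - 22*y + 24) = (y^2 - 10*y + 24)/(y^2 + 3*y - 4)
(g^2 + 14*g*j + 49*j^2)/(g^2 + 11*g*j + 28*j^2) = (g + 7*j)/(g + 4*j)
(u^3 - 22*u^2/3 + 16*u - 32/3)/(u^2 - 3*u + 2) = (3*u^2 - 16*u + 16)/(3*(u - 1))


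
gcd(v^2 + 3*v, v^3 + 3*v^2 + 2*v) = v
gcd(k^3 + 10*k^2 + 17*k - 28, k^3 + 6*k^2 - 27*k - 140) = k^2 + 11*k + 28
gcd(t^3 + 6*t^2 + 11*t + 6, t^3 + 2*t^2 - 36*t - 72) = t + 2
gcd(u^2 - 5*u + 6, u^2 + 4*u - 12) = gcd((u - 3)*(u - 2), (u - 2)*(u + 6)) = u - 2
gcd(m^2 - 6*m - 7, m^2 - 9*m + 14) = m - 7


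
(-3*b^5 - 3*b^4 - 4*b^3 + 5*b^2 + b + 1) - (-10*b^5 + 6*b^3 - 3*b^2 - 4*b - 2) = 7*b^5 - 3*b^4 - 10*b^3 + 8*b^2 + 5*b + 3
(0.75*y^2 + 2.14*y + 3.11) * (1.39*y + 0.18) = 1.0425*y^3 + 3.1096*y^2 + 4.7081*y + 0.5598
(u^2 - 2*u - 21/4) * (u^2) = u^4 - 2*u^3 - 21*u^2/4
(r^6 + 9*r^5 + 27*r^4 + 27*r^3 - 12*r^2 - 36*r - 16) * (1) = r^6 + 9*r^5 + 27*r^4 + 27*r^3 - 12*r^2 - 36*r - 16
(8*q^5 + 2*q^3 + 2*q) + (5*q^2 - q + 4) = 8*q^5 + 2*q^3 + 5*q^2 + q + 4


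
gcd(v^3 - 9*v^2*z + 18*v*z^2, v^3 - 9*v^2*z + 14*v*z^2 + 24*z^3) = -v + 6*z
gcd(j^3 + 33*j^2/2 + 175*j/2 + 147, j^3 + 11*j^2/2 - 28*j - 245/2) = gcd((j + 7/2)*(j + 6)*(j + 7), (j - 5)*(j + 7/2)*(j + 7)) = j^2 + 21*j/2 + 49/2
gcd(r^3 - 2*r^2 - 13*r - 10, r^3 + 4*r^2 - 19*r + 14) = 1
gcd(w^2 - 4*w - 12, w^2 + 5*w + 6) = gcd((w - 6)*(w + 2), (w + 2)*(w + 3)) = w + 2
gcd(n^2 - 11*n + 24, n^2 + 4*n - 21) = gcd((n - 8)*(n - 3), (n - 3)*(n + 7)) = n - 3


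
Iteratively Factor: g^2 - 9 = (g - 3)*(g + 3)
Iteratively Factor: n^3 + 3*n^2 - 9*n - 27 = (n + 3)*(n^2 - 9) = (n - 3)*(n + 3)*(n + 3)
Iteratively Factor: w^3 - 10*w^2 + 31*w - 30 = (w - 3)*(w^2 - 7*w + 10) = (w - 5)*(w - 3)*(w - 2)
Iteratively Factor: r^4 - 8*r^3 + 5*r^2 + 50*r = (r - 5)*(r^3 - 3*r^2 - 10*r) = (r - 5)^2*(r^2 + 2*r) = r*(r - 5)^2*(r + 2)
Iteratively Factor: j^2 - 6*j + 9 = (j - 3)*(j - 3)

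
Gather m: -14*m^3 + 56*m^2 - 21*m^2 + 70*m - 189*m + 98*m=-14*m^3 + 35*m^2 - 21*m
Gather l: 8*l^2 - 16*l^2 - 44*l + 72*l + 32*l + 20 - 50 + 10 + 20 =-8*l^2 + 60*l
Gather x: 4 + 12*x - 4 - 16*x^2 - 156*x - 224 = -16*x^2 - 144*x - 224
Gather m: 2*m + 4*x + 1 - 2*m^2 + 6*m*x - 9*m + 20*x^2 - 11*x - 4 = -2*m^2 + m*(6*x - 7) + 20*x^2 - 7*x - 3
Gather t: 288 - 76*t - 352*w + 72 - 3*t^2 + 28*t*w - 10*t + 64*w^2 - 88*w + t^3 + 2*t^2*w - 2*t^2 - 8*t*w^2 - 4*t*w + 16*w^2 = t^3 + t^2*(2*w - 5) + t*(-8*w^2 + 24*w - 86) + 80*w^2 - 440*w + 360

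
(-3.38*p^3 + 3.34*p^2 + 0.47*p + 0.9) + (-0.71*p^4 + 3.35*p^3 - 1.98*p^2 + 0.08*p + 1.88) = -0.71*p^4 - 0.0299999999999998*p^3 + 1.36*p^2 + 0.55*p + 2.78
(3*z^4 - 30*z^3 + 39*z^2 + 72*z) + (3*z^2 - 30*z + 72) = 3*z^4 - 30*z^3 + 42*z^2 + 42*z + 72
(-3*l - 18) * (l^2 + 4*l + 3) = -3*l^3 - 30*l^2 - 81*l - 54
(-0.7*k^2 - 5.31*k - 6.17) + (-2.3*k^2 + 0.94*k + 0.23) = -3.0*k^2 - 4.37*k - 5.94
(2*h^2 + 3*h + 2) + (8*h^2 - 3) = 10*h^2 + 3*h - 1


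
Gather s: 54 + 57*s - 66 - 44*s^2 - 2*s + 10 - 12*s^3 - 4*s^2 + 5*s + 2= -12*s^3 - 48*s^2 + 60*s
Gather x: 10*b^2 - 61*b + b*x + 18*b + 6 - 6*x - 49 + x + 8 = 10*b^2 - 43*b + x*(b - 5) - 35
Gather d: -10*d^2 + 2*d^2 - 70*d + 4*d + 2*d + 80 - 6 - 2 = -8*d^2 - 64*d + 72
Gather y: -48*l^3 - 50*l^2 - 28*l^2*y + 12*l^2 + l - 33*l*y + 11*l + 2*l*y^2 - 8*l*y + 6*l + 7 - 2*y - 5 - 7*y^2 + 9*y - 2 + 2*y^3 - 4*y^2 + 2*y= -48*l^3 - 38*l^2 + 18*l + 2*y^3 + y^2*(2*l - 11) + y*(-28*l^2 - 41*l + 9)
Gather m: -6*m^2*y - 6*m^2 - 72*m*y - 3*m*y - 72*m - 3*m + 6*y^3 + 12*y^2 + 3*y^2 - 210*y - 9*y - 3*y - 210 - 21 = m^2*(-6*y - 6) + m*(-75*y - 75) + 6*y^3 + 15*y^2 - 222*y - 231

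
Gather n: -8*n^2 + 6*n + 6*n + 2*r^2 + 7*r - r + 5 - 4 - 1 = -8*n^2 + 12*n + 2*r^2 + 6*r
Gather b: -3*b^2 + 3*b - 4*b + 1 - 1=-3*b^2 - b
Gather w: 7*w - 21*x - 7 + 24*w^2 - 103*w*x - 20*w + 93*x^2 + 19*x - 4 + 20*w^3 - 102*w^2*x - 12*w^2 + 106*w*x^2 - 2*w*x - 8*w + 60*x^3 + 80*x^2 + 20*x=20*w^3 + w^2*(12 - 102*x) + w*(106*x^2 - 105*x - 21) + 60*x^3 + 173*x^2 + 18*x - 11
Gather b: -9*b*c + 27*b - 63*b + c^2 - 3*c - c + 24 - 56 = b*(-9*c - 36) + c^2 - 4*c - 32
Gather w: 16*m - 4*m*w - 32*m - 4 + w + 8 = -16*m + w*(1 - 4*m) + 4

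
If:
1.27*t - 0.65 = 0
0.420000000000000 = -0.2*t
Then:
No Solution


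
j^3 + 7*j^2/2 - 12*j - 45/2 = (j - 3)*(j + 3/2)*(j + 5)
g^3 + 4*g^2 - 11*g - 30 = (g - 3)*(g + 2)*(g + 5)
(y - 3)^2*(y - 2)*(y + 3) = y^4 - 5*y^3 - 3*y^2 + 45*y - 54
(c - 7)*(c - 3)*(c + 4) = c^3 - 6*c^2 - 19*c + 84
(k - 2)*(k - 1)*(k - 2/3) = k^3 - 11*k^2/3 + 4*k - 4/3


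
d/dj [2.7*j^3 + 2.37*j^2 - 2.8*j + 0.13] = 8.1*j^2 + 4.74*j - 2.8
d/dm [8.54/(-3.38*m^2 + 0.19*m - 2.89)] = (57.7304*m - 1.6226)/(3.38*m^2 - 0.19*m + 2.89)^2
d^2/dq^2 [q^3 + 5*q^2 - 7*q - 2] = 6*q + 10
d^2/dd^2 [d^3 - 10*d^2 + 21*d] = 6*d - 20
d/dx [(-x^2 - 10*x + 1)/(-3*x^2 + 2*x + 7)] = 8*(-4*x^2 - x - 9)/(9*x^4 - 12*x^3 - 38*x^2 + 28*x + 49)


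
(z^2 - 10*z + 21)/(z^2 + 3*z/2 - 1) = 2*(z^2 - 10*z + 21)/(2*z^2 + 3*z - 2)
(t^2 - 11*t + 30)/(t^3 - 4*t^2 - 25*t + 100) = (t - 6)/(t^2 + t - 20)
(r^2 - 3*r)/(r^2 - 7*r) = (r - 3)/(r - 7)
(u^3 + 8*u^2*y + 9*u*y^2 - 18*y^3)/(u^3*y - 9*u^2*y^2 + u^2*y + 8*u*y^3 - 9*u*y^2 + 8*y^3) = (-u^2 - 9*u*y - 18*y^2)/(y*(-u^2 + 8*u*y - u + 8*y))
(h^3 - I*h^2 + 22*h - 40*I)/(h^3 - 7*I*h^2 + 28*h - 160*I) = (h - 2*I)/(h - 8*I)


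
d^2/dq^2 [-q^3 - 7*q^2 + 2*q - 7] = -6*q - 14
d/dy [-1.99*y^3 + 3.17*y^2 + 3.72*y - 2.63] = -5.97*y^2 + 6.34*y + 3.72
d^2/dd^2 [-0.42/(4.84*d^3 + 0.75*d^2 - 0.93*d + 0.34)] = ((12.1968*d + 0.63)*(4.84*d^3 + 0.75*d^2 - 0.93*d + 0.34) - 0.42*(14.52*d^2 + 1.5*d - 0.93)*(29.04*d^2 + 3.0*d - 1.86))/(4.84*d^3 + 0.75*d^2 - 0.93*d + 0.34)^3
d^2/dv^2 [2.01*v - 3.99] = 0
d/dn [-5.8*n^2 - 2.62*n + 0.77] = -11.6*n - 2.62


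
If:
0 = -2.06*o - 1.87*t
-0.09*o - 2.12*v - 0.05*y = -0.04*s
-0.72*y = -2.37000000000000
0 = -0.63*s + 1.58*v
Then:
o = -22.4409171075838*v - 1.8287037037037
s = 2.50793650793651*v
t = 24.7210102896377*v + 2.01450782333135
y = 3.29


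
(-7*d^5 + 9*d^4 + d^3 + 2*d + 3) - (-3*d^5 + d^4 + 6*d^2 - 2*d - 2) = -4*d^5 + 8*d^4 + d^3 - 6*d^2 + 4*d + 5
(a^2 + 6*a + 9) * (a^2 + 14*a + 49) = a^4 + 20*a^3 + 142*a^2 + 420*a + 441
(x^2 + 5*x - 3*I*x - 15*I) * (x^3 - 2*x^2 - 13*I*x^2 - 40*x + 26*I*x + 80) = x^5 + 3*x^4 - 16*I*x^4 - 89*x^3 - 48*I*x^3 - 237*x^2 + 280*I*x^2 + 790*x + 360*I*x - 1200*I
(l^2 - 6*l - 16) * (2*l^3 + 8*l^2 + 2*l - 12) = 2*l^5 - 4*l^4 - 78*l^3 - 152*l^2 + 40*l + 192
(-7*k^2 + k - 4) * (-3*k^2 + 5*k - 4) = 21*k^4 - 38*k^3 + 45*k^2 - 24*k + 16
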